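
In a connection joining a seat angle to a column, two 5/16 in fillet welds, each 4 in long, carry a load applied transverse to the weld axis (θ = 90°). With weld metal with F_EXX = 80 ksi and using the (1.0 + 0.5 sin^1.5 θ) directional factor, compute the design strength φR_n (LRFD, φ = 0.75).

t_e = 0.707 × 0.3125 = 0.2209 in; A_we = 0.2209 × 8 = 1.767 in².
Directional factor: 1.0 + 0.5 sin^1.5(90°) = 1.5.
F_nw = 0.6 × 80 × 1.5 = 72 ksi.
φR_n = 0.75 × 72 × 1.767 = 95.44 kips.

φR_n ≈ 95.4 kips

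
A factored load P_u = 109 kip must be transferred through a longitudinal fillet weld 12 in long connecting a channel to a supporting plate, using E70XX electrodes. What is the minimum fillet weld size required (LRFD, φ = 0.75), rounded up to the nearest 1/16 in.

E70XX → F_EXX = 70 ksi.
Total weld length L = 12 in.
Required throat t_e = P_u / (φ × 0.6 F_EXX × L) = 109 / (0.75 × 0.6 × 70 × 12) = 0.2884 in.
Required leg w = t_e / 0.707 = 0.4079 in → use 7/16 in.

w = 7/16 in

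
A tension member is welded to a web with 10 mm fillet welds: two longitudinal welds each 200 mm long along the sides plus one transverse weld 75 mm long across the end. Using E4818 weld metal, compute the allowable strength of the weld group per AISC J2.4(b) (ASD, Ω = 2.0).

E48XX → F_EXX = 480 MPa.
t_e = 0.707 × 10 = 7.07 mm.
R_nwl = 0.6 × 480 × 7.07 × 400 × 10⁻³ = 814.5 kN (longitudinal, 2 welds).
R_nwt = 0.6 × 480 × 7.07 × 75 × 10⁻³ = 152.7 kN (transverse, base value).
(i) R_nwl + R_nwt = 967.2 kN; (ii) 0.85 R_nwl + 1.5 R_nwt = 921.4 kN.
R_n = max = 967.2 kN [governs: (i)]; R_n/Ω = 483.6 kN.

R_n/Ω ≈ 484 kN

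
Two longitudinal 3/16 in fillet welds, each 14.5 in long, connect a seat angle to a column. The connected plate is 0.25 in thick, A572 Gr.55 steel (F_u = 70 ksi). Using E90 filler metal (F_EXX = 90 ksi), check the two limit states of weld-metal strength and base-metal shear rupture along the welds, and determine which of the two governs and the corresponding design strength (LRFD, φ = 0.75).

φR_n ≈ 156 kips (weld metal governs)

t_e = 0.707 × 0.1875 = 0.1326 in; L = 29 in.
Weld metal: φR_n = 0.75 × 0.6 × 90 × 0.1326 × 29 = 155.7 kips.
Base metal (shear rupture): φR_n = 0.75 × 0.6 × 70 × 0.25 × 29 = 228.4 kips.
Governing: weld metal.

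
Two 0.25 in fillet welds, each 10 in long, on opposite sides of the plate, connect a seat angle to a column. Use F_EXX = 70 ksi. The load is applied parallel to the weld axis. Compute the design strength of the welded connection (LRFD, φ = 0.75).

Effective throat t_e = 0.707 × 0.25 = 0.1767 in.
Total length L = 20 in; A_we = 0.1767 × 20 = 3.535 in².
F_nw = 0.6 F_EXX = 0.6 × 70 = 42 ksi.
φR_n = 0.75 × 42 × 3.535 = 111.4 kips.

φR_n ≈ 111 kips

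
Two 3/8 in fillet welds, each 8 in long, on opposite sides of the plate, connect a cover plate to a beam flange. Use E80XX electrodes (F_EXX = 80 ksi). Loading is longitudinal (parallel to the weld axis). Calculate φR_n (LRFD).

φR_n ≈ 153 kip

Effective throat t_e = 0.707 × 0.375 = 0.2651 in.
Total length L = 16 in; A_we = 0.2651 × 16 = 4.242 in².
F_nw = 0.6 F_EXX = 0.6 × 80 = 48 ksi.
φR_n = 0.75 × 48 × 4.242 = 152.7 kip.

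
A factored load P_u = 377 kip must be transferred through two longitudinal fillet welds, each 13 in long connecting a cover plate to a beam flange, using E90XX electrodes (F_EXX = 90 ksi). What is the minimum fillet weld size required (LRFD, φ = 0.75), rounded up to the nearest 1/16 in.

w = 9/16 in

Total weld length L = 26 in.
Required throat t_e = P_u / (φ × 0.6 F_EXX × L) = 377 / (0.75 × 0.6 × 90 × 26) = 0.358 in.
Required leg w = t_e / 0.707 = 0.5064 in → use 9/16 in.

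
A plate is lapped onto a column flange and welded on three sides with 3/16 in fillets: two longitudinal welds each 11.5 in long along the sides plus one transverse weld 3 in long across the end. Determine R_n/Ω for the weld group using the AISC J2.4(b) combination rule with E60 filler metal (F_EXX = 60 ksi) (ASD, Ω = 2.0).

t_e = 0.707 × 0.1875 = 0.1326 in.
R_nwl = 0.6 × 60 × 0.1326 × 23 = 109.8 kips (longitudinal, 2 welds).
R_nwt = 0.6 × 60 × 0.1326 × 3 = 14.32 kips (transverse, base value).
(i) R_nwl + R_nwt = 124.1 kips; (ii) 0.85 R_nwl + 1.5 R_nwt = 114.8 kips.
R_n = max = 124.1 kips [governs: (i)]; R_n/Ω = 62.04 kips.

R_n/Ω ≈ 62 kips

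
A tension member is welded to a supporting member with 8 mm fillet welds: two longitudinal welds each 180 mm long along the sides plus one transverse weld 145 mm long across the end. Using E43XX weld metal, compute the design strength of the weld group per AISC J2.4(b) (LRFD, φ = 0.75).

E43XX → F_EXX = 430 MPa.
t_e = 0.707 × 8 = 5.656 mm.
R_nwl = 0.6 × 430 × 5.656 × 360 × 10⁻³ = 525.3 kN (longitudinal, 2 welds).
R_nwt = 0.6 × 430 × 5.656 × 145 × 10⁻³ = 211.6 kN (transverse, base value).
(i) R_nwl + R_nwt = 736.9 kN; (ii) 0.85 R_nwl + 1.5 R_nwt = 763.9 kN.
R_n = max = 763.9 kN [governs: (ii)]; φR_n = 572.9 kN.

φR_n ≈ 573 kN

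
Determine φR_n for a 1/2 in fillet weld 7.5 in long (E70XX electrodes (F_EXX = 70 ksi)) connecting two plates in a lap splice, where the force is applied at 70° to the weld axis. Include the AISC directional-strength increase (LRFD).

φR_n ≈ 122 kips

t_e = 0.707 × 0.5 = 0.3535 in; A_we = 0.3535 × 7.5 = 2.651 in².
Directional factor: 1.0 + 0.5 sin^1.5(70°) = 1.455.
F_nw = 0.6 × 70 × 1.455 = 61.13 ksi.
φR_n = 0.75 × 61.13 × 2.651 = 121.6 kips.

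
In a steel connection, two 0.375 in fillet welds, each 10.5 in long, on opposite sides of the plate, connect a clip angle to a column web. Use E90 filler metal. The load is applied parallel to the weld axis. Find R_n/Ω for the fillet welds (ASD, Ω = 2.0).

R_n/Ω ≈ 150 kip

E90XX → F_EXX = 90 ksi.
Effective throat t_e = 0.707 × 0.375 = 0.2651 in.
Total length L = 21 in; A_we = 0.2651 × 21 = 5.568 in².
F_nw = 0.6 F_EXX = 0.6 × 90 = 54 ksi.
R_n = 54 × 5.568 = 300.7 kip; R_n/Ω = 300.7/2.0 = 150.3 kip.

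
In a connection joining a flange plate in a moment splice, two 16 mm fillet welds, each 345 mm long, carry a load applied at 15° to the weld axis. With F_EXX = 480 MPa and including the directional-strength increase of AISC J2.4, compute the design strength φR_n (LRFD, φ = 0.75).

t_e = 0.707 × 16 = 11.31 mm; A_we = 11.31 × 690 = 7805 mm².
Directional factor: 1.0 + 0.5 sin^1.5(15°) = 1.066.
F_nw = 0.6 × 480 × 1.066 = 307 MPa.
φR_n = 0.75 × 307 × 7805 × 10⁻³ = 1797 kN.

φR_n ≈ 1800 kN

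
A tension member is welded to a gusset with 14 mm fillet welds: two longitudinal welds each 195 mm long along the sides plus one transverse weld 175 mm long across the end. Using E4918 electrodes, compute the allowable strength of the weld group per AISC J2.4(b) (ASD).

R_n/Ω ≈ 864 kN

E49XX → F_EXX = 490 MPa.
t_e = 0.707 × 14 = 9.898 mm.
R_nwl = 0.6 × 490 × 9.898 × 390 × 10⁻³ = 1135 kN (longitudinal, 2 welds).
R_nwt = 0.6 × 490 × 9.898 × 175 × 10⁻³ = 509.3 kN (transverse, base value).
(i) R_nwl + R_nwt = 1644 kN; (ii) 0.85 R_nwl + 1.5 R_nwt = 1729 kN.
R_n = max = 1729 kN [governs: (ii)]; R_n/Ω = 864.3 kN.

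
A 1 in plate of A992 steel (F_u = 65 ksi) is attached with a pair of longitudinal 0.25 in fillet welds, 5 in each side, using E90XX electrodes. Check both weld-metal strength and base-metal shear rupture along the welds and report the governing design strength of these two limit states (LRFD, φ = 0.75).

E90XX → F_EXX = 90 ksi.
t_e = 0.707 × 0.25 = 0.1767 in; L = 10 in.
Weld metal: φR_n = 0.75 × 0.6 × 90 × 0.1767 × 10 = 71.58 kip.
Base metal (shear rupture): φR_n = 0.75 × 0.6 × 65 × 1 × 10 = 292.5 kip.
Governing: weld metal.

φR_n ≈ 71.6 kip (weld metal governs)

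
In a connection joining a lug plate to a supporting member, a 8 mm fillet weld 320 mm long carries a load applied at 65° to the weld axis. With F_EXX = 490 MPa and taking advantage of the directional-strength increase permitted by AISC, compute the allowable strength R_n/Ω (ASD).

R_n/Ω ≈ 381 kN

t_e = 0.707 × 8 = 5.656 mm; A_we = 5.656 × 320 = 1810 mm².
Directional factor: 1.0 + 0.5 sin^1.5(65°) = 1.431.
F_nw = 0.6 × 490 × 1.431 = 420.8 MPa.
R_n/Ω = (420.8 × 1810) / 2.0 × 10⁻³ = 380.8 kN.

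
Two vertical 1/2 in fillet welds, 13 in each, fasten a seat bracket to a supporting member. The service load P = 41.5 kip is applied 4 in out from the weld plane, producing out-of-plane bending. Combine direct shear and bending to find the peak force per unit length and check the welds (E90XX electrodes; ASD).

f_max ≈ 3.35 kip/in; adequate

E90XX → F_EXX = 90 ksi.
L_w = 2 × 13 = 26 in; section modulus (unit throat) S = 2 × L²/6 = 56.33 in².
Direct shear f_v = P/L_w = 41.5/26 = 1.596 kip/in.
Moment M = P × e = 41.5 × 4 = 166 kip·in; bending f_b = M/S = 2.947 kip/in.
f_max = √(f_v² + f_b²) = √(1.596² + 2.947²) = 3.351 kip/in.
r_n/Ω = (1/2.0) × 0.6 × 90 × (0.707 × 0.5) = 9.544 kip/in → adequate.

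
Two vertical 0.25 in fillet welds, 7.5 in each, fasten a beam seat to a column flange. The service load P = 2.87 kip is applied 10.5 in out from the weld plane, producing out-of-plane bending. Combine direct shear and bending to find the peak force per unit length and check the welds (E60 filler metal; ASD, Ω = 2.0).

E60XX → F_EXX = 60 ksi.
L_w = 2 × 7.5 = 15 in; section modulus (unit throat) S = 2 × L²/6 = 18.75 in².
Direct shear f_v = P/L_w = 2.87/15 = 0.1913 kip/in.
Moment M = P × e = 2.87 × 10.5 = 30.135 kip·in; bending f_b = M/S = 1.607 kip/in.
f_max = √(f_v² + f_b²) = √(0.1913² + 1.607²) = 1.619 kip/in.
r_n/Ω = (1/2.0) × 0.6 × 60 × (0.707 × 0.25) = 3.181 kip/in → adequate.

f_max ≈ 1.62 kip/in; adequate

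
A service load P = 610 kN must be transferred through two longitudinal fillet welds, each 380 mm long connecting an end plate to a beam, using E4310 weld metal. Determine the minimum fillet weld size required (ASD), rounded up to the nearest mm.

E43XX → F_EXX = 430 MPa.
Total weld length L = 760 mm.
Required throat t_e = P × Ω / (0.6 F_EXX × L) = 610 × 2.0 / (0.6 × 430 × 760 × 10⁻³) = 6.222 mm.
Required leg w = t_e / 0.707 = 8.8 mm → use 9 mm.

w = 9 mm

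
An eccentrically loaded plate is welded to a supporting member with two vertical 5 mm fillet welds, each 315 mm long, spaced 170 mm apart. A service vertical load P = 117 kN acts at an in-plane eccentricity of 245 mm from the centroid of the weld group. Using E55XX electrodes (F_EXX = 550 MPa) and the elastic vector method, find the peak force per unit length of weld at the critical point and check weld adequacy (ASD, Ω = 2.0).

Total weld length L_w = 630 mm. Treat welds as unit-width lines.
Polar moment about centroid: J = 2[d³/12 + d(b/2)²] = 2[315³/12 + 315×85²] = 9761000 mm³.
Direct shear f_v = P/L_w = 117×10³ / 630 = 185.7 N/mm (vertical).
Torsion M = P·e = 117×10³ × 245 = 28665000 N·mm.
Critical point at (x, y) = (85, 157.5) from centroid. f_tx = M·y/J = 462.5 N/mm; f_ty = M·x/J = 249.6 N/mm.
Resultant f_max = √[f_tx² + (f_v + f_ty)²] = √[462.5² + (185.7 + 249.6)²] = 635.2 N/mm.
Capacity per unit length: r_n/Ω = (1/2.0) × 0.6 × 550 × (0.707 × 5) = 583.3 N/mm.
635.2 > 583.3 → NOT adequate.

f_max ≈ 635 N/mm; NOT adequate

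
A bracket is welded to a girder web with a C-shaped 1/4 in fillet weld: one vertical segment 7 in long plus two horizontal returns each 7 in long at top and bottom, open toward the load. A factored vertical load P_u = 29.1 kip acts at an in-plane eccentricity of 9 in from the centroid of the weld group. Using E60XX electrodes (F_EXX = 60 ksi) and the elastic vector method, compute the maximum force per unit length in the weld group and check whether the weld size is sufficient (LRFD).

f_max ≈ 6.03 kip/in; NOT adequate

Total weld length L_w = 21 in. Treat welds as unit-width lines.
Centroid: x̄ = 2×7×3.5 / 21 = 2.333 in from the vertical weld.
Polar moment about centroid: J = I_x + I_y = [7³/12 + 2×7×3.5²] + [7×2.333² + 2(7³/12 + 7×1.167²)] = 314.4 in³.
Direct shear f_v = P/L_w = 29.1 / 21 = 1.386 kip/in (vertical).
Torsion M = P·e = 29.1 × 9 = 261.9 kip·in.
Critical point at (x, y) = (4.667, 3.5) from centroid. f_tx = M·y/J = 2.915 kip/in; f_ty = M·x/J = 3.887 kip/in.
Resultant f_max = √[f_tx² + (f_v + f_ty)²] = √[2.915² + (1.386 + 3.887)²] = 6.025 kip/in.
Capacity per unit length: φr_n = 0.75 × 0.6 × 60 × (0.707 × 0.25) = 4.772 kip/in.
6.025 > 4.772 → NOT adequate.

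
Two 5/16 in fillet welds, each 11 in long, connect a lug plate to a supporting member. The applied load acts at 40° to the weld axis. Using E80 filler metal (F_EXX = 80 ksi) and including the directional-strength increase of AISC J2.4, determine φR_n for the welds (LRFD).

t_e = 0.707 × 0.3125 = 0.2209 in; A_we = 0.2209 × 22 = 4.861 in².
Directional factor: 1.0 + 0.5 sin^1.5(40°) = 1.258.
F_nw = 0.6 × 80 × 1.258 = 60.37 ksi.
φR_n = 0.75 × 60.37 × 4.861 = 220.1 kips.

φR_n ≈ 220 kips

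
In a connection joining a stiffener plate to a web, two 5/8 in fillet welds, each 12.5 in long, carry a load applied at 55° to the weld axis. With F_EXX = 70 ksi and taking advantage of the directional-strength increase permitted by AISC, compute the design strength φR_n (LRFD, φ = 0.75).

φR_n ≈ 477 kips

t_e = 0.707 × 0.625 = 0.4419 in; A_we = 0.4419 × 25 = 11.05 in².
Directional factor: 1.0 + 0.5 sin^1.5(55°) = 1.371.
F_nw = 0.6 × 70 × 1.371 = 57.57 ksi.
φR_n = 0.75 × 57.57 × 11.05 = 477 kips.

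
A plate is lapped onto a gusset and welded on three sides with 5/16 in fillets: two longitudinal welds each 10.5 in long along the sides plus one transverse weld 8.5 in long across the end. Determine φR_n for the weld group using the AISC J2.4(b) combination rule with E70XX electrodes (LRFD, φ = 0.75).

φR_n ≈ 213 kips

E70XX → F_EXX = 70 ksi.
t_e = 0.707 × 0.3125 = 0.2209 in.
R_nwl = 0.6 × 70 × 0.2209 × 21 = 194.9 kips (longitudinal, 2 welds).
R_nwt = 0.6 × 70 × 0.2209 × 8.5 = 78.87 kips (transverse, base value).
(i) R_nwl + R_nwt = 273.7 kips; (ii) 0.85 R_nwl + 1.5 R_nwt = 283.9 kips.
R_n = max = 283.9 kips [governs: (ii)]; φR_n = 213 kips.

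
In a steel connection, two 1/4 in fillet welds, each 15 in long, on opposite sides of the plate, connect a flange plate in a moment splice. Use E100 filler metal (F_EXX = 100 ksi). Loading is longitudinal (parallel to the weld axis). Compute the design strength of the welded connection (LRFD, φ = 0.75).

φR_n ≈ 239 kips

Effective throat t_e = 0.707 × 0.25 = 0.1767 in.
Total length L = 30 in; A_we = 0.1767 × 30 = 5.302 in².
F_nw = 0.6 F_EXX = 0.6 × 100 = 60 ksi.
φR_n = 0.75 × 60 × 5.302 = 238.6 kips.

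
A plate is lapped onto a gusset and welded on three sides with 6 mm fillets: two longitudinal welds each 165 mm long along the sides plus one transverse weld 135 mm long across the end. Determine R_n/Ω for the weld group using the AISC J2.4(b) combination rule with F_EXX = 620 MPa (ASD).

t_e = 0.707 × 6 = 4.242 mm.
R_nwl = 0.6 × 620 × 4.242 × 330 × 10⁻³ = 520.7 kN (longitudinal, 2 welds).
R_nwt = 0.6 × 620 × 4.242 × 135 × 10⁻³ = 213 kN (transverse, base value).
(i) R_nwl + R_nwt = 733.8 kN; (ii) 0.85 R_nwl + 1.5 R_nwt = 762.2 kN.
R_n = max = 762.2 kN [governs: (ii)]; R_n/Ω = 381.1 kN.

R_n/Ω ≈ 381 kN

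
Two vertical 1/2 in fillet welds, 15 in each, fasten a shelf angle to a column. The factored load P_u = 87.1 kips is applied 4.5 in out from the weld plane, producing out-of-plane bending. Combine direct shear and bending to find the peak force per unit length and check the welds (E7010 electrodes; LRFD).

f_max ≈ 5.98 kip/in; adequate

E70XX → F_EXX = 70 ksi.
L_w = 2 × 15 = 30 in; section modulus (unit throat) S = 2 × L²/6 = 75 in².
Direct shear f_v = P/L_w = 87.1/30 = 2.903 kip/in.
Moment M = P × e = 87.1 × 4.5 = 391.95 kip·in; bending f_b = M/S = 5.226 kip/in.
f_max = √(f_v² + f_b²) = √(2.903² + 5.226²) = 5.978 kip/in.
φr_n = 0.75 × 0.6 × 70 × (0.707 × 0.5) = 11.14 kip/in → adequate.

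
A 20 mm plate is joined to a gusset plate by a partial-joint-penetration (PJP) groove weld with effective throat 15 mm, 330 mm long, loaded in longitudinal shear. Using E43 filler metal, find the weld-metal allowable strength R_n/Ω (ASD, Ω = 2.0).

R_n/Ω ≈ 639 kN

E43XX → F_EXX = 430 MPa.
Effective throat (given) t_e = 15 mm.
A_we = 15 × 330 = 4950 mm².
F_nw = 0.6 F_EXX = 258 MPa.
R_n/Ω = (258 × 4950) / 2.0 × 10⁻³ = 638.6 kN.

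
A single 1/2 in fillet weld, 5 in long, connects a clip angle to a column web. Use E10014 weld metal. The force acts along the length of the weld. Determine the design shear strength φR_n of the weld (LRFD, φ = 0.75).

E100XX → F_EXX = 100 ksi.
Effective throat t_e = 0.707 × 0.5 = 0.3535 in.
Total length L = 5 in; A_we = 0.3535 × 5 = 1.767 in².
F_nw = 0.6 F_EXX = 0.6 × 100 = 60 ksi.
φR_n = 0.75 × 60 × 1.767 = 79.54 kips.

φR_n ≈ 79.5 kips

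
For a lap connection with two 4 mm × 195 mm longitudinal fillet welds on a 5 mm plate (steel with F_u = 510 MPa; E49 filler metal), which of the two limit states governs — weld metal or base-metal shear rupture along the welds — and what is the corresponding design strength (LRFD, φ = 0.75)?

E49XX → F_EXX = 490 MPa.
t_e = 0.707 × 4 = 2.828 mm; L = 390 mm.
Weld metal: φR_n = 0.75 × 0.6 × 490 × 2.828 × 390 × 10⁻³ = 243.2 kN.
Base metal (shear rupture): φR_n = 0.75 × 0.6 × 510 × 5 × 390 × 10⁻³ = 447.5 kN.
Governing: weld metal.

φR_n ≈ 243 kN (weld metal governs)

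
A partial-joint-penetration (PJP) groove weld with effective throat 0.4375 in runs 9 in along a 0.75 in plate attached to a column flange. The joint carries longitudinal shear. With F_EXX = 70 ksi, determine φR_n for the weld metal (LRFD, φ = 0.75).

Effective throat (given) t_e = 0.4375 in.
A_we = 0.4375 × 9 = 3.938 in².
F_nw = 0.6 F_EXX = 42 ksi.
φR_n = 0.75 × 42 × 3.938 = 124 kip.

φR_n ≈ 124 kip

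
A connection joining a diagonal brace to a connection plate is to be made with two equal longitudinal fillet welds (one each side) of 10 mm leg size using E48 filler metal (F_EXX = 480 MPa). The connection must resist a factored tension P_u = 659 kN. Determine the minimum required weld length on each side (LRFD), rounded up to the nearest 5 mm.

Throat t_e = 0.707 × 10 = 7.07 mm.
φr_n = 0.75 × 0.6 × 480 × 7.07 × 10⁻³ = 1.527 kN/mm.
L_req = P_u / φr_n = 659 / 1.527 = 431.5 mm total.
Per side: 431.5 / 2 = 215.8 mm.
Round up → use L = 220 mm on each side.

L = 220 mm on each side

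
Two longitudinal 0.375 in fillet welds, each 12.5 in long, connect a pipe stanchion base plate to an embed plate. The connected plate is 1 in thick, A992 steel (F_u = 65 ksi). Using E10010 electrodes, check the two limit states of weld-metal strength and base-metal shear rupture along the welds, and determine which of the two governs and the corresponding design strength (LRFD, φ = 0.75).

E100XX → F_EXX = 100 ksi.
t_e = 0.707 × 0.375 = 0.2651 in; L = 25 in.
Weld metal: φR_n = 0.75 × 0.6 × 100 × 0.2651 × 25 = 298.3 kips.
Base metal (shear rupture): φR_n = 0.75 × 0.6 × 65 × 1 × 25 = 731.2 kips.
Governing: weld metal.

φR_n ≈ 298 kips (weld metal governs)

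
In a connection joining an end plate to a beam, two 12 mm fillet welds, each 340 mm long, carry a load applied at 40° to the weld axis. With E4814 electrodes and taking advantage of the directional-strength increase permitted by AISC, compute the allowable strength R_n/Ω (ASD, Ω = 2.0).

E48XX → F_EXX = 480 MPa.
t_e = 0.707 × 12 = 8.484 mm; A_we = 8.484 × 680 = 5769 mm².
Directional factor: 1.0 + 0.5 sin^1.5(40°) = 1.258.
F_nw = 0.6 × 480 × 1.258 = 362.2 MPa.
R_n/Ω = (362.2 × 5769) / 2.0 × 10⁻³ = 1045 kN.

R_n/Ω ≈ 1040 kN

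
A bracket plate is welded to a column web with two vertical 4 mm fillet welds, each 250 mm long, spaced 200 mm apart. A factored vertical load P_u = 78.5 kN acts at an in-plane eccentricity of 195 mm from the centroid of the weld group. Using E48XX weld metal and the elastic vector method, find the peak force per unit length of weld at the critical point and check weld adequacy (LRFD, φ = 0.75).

E48XX → F_EXX = 480 MPa.
Total weld length L_w = 500 mm. Treat welds as unit-width lines.
Polar moment about centroid: J = 2[d³/12 + d(b/2)²] = 2[250³/12 + 250×100²] = 7604000 mm³.
Direct shear f_v = P/L_w = 78.5×10³ / 500 = 157 N/mm (vertical).
Torsion M = P·e = 78.5×10³ × 195 = 15308000 N·mm.
Critical point at (x, y) = (100, 125) from centroid. f_tx = M·y/J = 251.6 N/mm; f_ty = M·x/J = 201.3 N/mm.
Resultant f_max = √[f_tx² + (f_v + f_ty)²] = √[251.6² + (157 + 201.3)²] = 437.8 N/mm.
Capacity per unit length: φr_n = 0.75 × 0.6 × 480 × (0.707 × 4) = 610.8 N/mm.
437.8 ≤ 610.8 → adequate.

f_max ≈ 438 N/mm; adequate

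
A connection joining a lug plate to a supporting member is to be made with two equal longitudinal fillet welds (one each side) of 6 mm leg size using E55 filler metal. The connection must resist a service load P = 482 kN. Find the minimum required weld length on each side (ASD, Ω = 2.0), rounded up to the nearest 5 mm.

L = 345 mm on each side

E55XX → F_EXX = 550 MPa.
Throat t_e = 0.707 × 6 = 4.242 mm.
r_n/Ω = (0.6 × 550 × 4.242) / 2.0 = 699.9 N/mm = 0.6999 kN/mm.
L_req = P / (r_n/Ω) = 482 / 0.6999 = 688.6 mm total.
Per side: 688.6 / 2 = 344.3 mm.
Round up → use L = 345 mm on each side.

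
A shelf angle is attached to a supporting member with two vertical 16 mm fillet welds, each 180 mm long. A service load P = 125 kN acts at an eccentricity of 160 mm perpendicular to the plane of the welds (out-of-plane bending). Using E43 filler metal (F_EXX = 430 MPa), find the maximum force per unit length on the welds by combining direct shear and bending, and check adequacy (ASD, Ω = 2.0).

f_max ≈ 1880 N/mm; NOT adequate

L_w = 2 × 180 = 360 mm; section modulus (unit throat) S = 2 × L²/6 = 10800 mm².
Direct shear f_v = P/L_w = 125×10³/360 = 347.2 N/mm.
Moment M = P × e = 125×10³ × 160 = 20000000 N·mm; bending f_b = M/S = 1852 N/mm.
f_max = √(f_v² + f_b²) = √(347.2² + 1852²) = 1884 N/mm.
r_n/Ω = (1/2.0) × 0.6 × 430 × (0.707 × 16) = 1459 N/mm → NOT adequate.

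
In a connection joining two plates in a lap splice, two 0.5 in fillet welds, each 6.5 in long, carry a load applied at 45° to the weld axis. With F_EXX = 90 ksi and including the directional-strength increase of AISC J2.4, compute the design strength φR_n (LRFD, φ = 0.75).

t_e = 0.707 × 0.5 = 0.3535 in; A_we = 0.3535 × 13 = 4.595 in².
Directional factor: 1.0 + 0.5 sin^1.5(45°) = 1.297.
F_nw = 0.6 × 90 × 1.297 = 70.05 ksi.
φR_n = 0.75 × 70.05 × 4.595 = 241.5 kip.

φR_n ≈ 241 kip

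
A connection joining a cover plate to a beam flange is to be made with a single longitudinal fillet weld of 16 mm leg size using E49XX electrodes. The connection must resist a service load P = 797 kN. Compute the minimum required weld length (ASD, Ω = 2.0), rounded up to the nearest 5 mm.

E49XX → F_EXX = 490 MPa.
Throat t_e = 0.707 × 16 = 11.31 mm.
r_n/Ω = (0.6 × 490 × 11.31) / 2.0 = 1663 N/mm = 1.663 kN/mm.
L_req = P / (r_n/Ω) = 797 / 1.663 = 479.3 mm total.
Round up → use L = 480 mm.

L = 480 mm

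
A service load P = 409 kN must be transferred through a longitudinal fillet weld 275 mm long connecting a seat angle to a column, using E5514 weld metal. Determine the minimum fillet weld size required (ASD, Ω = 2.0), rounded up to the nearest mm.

E55XX → F_EXX = 550 MPa.
Total weld length L = 275 mm.
Required throat t_e = P × Ω / (0.6 F_EXX × L) = 409 × 2.0 / (0.6 × 550 × 275 × 10⁻³) = 9.014 mm.
Required leg w = t_e / 0.707 = 12.75 mm → use 13 mm.

w = 13 mm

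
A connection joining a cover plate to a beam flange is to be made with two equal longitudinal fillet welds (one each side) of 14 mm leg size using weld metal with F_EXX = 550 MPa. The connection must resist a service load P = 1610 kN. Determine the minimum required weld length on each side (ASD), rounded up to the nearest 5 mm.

Throat t_e = 0.707 × 14 = 9.898 mm.
r_n/Ω = (0.6 × 550 × 9.898) / 2.0 = 1633 N/mm = 1.633 kN/mm.
L_req = P / (r_n/Ω) = 1610 / 1.633 = 985.8 mm total.
Per side: 985.8 / 2 = 492.9 mm.
Round up → use L = 495 mm on each side.

L = 495 mm on each side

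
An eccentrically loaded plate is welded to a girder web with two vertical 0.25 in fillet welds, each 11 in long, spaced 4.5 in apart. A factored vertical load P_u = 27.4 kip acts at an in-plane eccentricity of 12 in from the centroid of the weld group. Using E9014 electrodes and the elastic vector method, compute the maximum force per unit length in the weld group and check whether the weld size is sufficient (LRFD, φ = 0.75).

f_max ≈ 6.44 kip/in; adequate

E90XX → F_EXX = 90 ksi.
Total weld length L_w = 22 in. Treat welds as unit-width lines.
Polar moment about centroid: J = 2[d³/12 + d(b/2)²] = 2[11³/12 + 11×2.25²] = 333.2 in³.
Direct shear f_v = P/L_w = 27.4 / 22 = 1.245 kip/in (vertical).
Torsion M = P·e = 27.4 × 12 = 328.8 kip·in.
Critical point at (x, y) = (2.25, 5.5) from centroid. f_tx = M·y/J = 5.427 kip/in; f_ty = M·x/J = 2.22 kip/in.
Resultant f_max = √[f_tx² + (f_v + f_ty)²] = √[5.427² + (1.245 + 2.22)²] = 6.439 kip/in.
Capacity per unit length: φr_n = 0.75 × 0.6 × 90 × (0.707 × 0.25) = 7.158 kip/in.
6.439 ≤ 7.158 → adequate.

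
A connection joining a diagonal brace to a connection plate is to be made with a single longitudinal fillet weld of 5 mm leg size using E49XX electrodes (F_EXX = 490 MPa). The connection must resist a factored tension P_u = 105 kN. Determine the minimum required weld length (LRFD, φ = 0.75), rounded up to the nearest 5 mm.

Throat t_e = 0.707 × 5 = 3.535 mm.
φr_n = 0.75 × 0.6 × 490 × 3.535 × 10⁻³ = 0.7795 kN/mm.
L_req = P_u / φr_n = 105 / 0.7795 = 134.7 mm total.
Round up → use L = 135 mm.

L = 135 mm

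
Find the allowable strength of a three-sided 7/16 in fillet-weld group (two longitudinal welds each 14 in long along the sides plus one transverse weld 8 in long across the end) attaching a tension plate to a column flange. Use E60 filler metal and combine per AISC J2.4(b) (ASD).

R_n/Ω ≈ 200 kip

E60XX → F_EXX = 60 ksi.
t_e = 0.707 × 0.4375 = 0.3093 in.
R_nwl = 0.6 × 60 × 0.3093 × 28 = 311.8 kip (longitudinal, 2 welds).
R_nwt = 0.6 × 60 × 0.3093 × 8 = 89.08 kip (transverse, base value).
(i) R_nwl + R_nwt = 400.9 kip; (ii) 0.85 R_nwl + 1.5 R_nwt = 398.6 kip.
R_n = max = 400.9 kip [governs: (i)]; R_n/Ω = 200.4 kip.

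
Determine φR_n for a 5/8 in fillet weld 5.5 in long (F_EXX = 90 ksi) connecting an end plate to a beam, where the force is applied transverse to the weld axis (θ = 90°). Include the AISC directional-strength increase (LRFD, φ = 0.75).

φR_n ≈ 148 kips

t_e = 0.707 × 0.625 = 0.4419 in; A_we = 0.4419 × 5.5 = 2.43 in².
Directional factor: 1.0 + 0.5 sin^1.5(90°) = 1.5.
F_nw = 0.6 × 90 × 1.5 = 81 ksi.
φR_n = 0.75 × 81 × 2.43 = 147.6 kips.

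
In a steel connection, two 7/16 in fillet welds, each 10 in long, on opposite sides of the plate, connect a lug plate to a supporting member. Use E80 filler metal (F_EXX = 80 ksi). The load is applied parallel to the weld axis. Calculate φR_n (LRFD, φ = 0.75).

Effective throat t_e = 0.707 × 0.4375 = 0.3093 in.
Total length L = 20 in; A_we = 0.3093 × 20 = 6.186 in².
F_nw = 0.6 F_EXX = 0.6 × 80 = 48 ksi.
φR_n = 0.75 × 48 × 6.186 = 222.7 kips.

φR_n ≈ 223 kips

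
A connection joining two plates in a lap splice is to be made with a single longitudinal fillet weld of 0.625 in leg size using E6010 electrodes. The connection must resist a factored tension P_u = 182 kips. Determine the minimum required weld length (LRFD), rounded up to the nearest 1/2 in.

E60XX → F_EXX = 60 ksi.
Throat t_e = 0.707 × 0.625 = 0.4419 in.
φr_n = 0.75 × 0.6 × 60 × 0.4419 = 11.93 kips/in.
L_req = P_u / φr_n = 182 / 11.93 = 15.25 in total.
Round up → use L = 15.5 in.

L = 15.5 in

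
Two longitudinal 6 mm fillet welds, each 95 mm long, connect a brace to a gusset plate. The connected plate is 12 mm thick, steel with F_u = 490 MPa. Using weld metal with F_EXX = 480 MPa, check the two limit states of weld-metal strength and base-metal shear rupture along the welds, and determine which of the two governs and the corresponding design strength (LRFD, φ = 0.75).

t_e = 0.707 × 6 = 4.242 mm; L = 190 mm.
Weld metal: φR_n = 0.75 × 0.6 × 480 × 4.242 × 190 × 10⁻³ = 174.1 kN.
Base metal (shear rupture): φR_n = 0.75 × 0.6 × 490 × 12 × 190 × 10⁻³ = 502.7 kN.
Governing: weld metal.

φR_n ≈ 174 kN (weld metal governs)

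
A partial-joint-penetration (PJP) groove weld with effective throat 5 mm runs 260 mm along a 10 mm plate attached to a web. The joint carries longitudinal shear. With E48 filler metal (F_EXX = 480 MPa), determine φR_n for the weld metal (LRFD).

φR_n ≈ 281 kN

Effective throat (given) t_e = 5 mm.
A_we = 5 × 260 = 1300 mm².
F_nw = 0.6 F_EXX = 288 MPa.
φR_n = 0.75 × 288 × 1300 × 10⁻³ = 280.8 kN.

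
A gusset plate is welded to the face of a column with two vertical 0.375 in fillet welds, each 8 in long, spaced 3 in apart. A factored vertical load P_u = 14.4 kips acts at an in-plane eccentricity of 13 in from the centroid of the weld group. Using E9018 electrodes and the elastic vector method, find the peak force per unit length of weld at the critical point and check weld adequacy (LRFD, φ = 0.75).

f_max ≈ 6.96 kip/in; adequate

E90XX → F_EXX = 90 ksi.
Total weld length L_w = 16 in. Treat welds as unit-width lines.
Polar moment about centroid: J = 2[d³/12 + d(b/2)²] = 2[8³/12 + 8×1.5²] = 121.3 in³.
Direct shear f_v = P/L_w = 14.4 / 16 = 0.9 kip/in (vertical).
Torsion M = P·e = 14.4 × 13 = 187.2 kip·in.
Critical point at (x, y) = (1.5, 4) from centroid. f_tx = M·y/J = 6.171 kip/in; f_ty = M·x/J = 2.314 kip/in.
Resultant f_max = √[f_tx² + (f_v + f_ty)²] = √[6.171² + (0.9 + 2.314)²] = 6.958 kip/in.
Capacity per unit length: φr_n = 0.75 × 0.6 × 90 × (0.707 × 0.375) = 10.74 kip/in.
6.958 ≤ 10.74 → adequate.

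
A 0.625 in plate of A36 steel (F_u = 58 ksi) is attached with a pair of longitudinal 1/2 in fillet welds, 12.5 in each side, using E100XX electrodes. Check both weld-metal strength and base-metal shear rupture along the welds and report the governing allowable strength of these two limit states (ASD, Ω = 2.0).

E100XX → F_EXX = 100 ksi.
t_e = 0.707 × 0.5 = 0.3535 in; L = 25 in.
Weld metal: R_n/Ω = (1/2.0) × 0.6 × 100 × 0.3535 × 25 = 265.1 kips.
Base metal (shear rupture): R_n/Ω = (1/2.0) × 0.6 × 58 × 0.625 × 25 = 271.9 kips.
Governing: weld metal.

R_n/Ω ≈ 265 kips (weld metal governs)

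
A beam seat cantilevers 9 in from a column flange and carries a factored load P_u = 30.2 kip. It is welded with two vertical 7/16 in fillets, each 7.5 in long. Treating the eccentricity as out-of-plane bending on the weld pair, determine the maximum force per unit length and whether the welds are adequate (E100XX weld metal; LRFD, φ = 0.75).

f_max ≈ 14.6 kip/in; NOT adequate

E100XX → F_EXX = 100 ksi.
L_w = 2 × 7.5 = 15 in; section modulus (unit throat) S = 2 × L²/6 = 18.75 in².
Direct shear f_v = P/L_w = 30.2/15 = 2.013 kip/in.
Moment M = P × e = 30.2 × 9 = 271.8 kip·in; bending f_b = M/S = 14.5 kip/in.
f_max = √(f_v² + f_b²) = √(2.013² + 14.5²) = 14.64 kip/in.
φr_n = 0.75 × 0.6 × 100 × (0.707 × 0.4375) = 13.92 kip/in → NOT adequate.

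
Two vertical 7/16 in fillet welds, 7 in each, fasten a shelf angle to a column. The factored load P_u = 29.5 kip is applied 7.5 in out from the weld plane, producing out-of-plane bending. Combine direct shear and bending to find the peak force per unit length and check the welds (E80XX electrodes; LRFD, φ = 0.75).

f_max ≈ 13.7 kip/in; NOT adequate

E80XX → F_EXX = 80 ksi.
L_w = 2 × 7 = 14 in; section modulus (unit throat) S = 2 × L²/6 = 16.33 in².
Direct shear f_v = P/L_w = 29.5/14 = 2.107 kip/in.
Moment M = P × e = 29.5 × 7.5 = 221.25 kip·in; bending f_b = M/S = 13.55 kip/in.
f_max = √(f_v² + f_b²) = √(2.107² + 13.55²) = 13.71 kip/in.
φr_n = 0.75 × 0.6 × 80 × (0.707 × 0.4375) = 11.14 kip/in → NOT adequate.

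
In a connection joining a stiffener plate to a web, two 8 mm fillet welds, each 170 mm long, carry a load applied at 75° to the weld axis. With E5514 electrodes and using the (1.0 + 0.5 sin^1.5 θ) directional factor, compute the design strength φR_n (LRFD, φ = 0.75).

E55XX → F_EXX = 550 MPa.
t_e = 0.707 × 8 = 5.656 mm; A_we = 5.656 × 340 = 1923 mm².
Directional factor: 1.0 + 0.5 sin^1.5(75°) = 1.475.
F_nw = 0.6 × 550 × 1.475 = 486.6 MPa.
φR_n = 0.75 × 486.6 × 1923 × 10⁻³ = 701.9 kN.

φR_n ≈ 702 kN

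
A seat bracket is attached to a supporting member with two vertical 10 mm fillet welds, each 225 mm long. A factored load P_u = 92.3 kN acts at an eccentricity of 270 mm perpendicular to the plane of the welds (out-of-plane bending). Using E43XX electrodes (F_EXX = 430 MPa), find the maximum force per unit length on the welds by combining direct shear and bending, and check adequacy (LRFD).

L_w = 2 × 225 = 450 mm; section modulus (unit throat) S = 2 × L²/6 = 16880 mm².
Direct shear f_v = P/L_w = 92.3×10³/450 = 205.1 N/mm.
Moment M = P × e = 92.3×10³ × 270 = 24921000 N·mm; bending f_b = M/S = 1477 N/mm.
f_max = √(f_v² + f_b²) = √(205.1² + 1477²) = 1491 N/mm.
φr_n = 0.75 × 0.6 × 430 × (0.707 × 10) = 1368 N/mm → NOT adequate.

f_max ≈ 1490 N/mm; NOT adequate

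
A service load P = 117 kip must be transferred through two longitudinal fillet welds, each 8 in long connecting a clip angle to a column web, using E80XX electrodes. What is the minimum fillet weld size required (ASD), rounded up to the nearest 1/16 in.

E80XX → F_EXX = 80 ksi.
Total weld length L = 16 in.
Required throat t_e = P × Ω / (0.6 F_EXX × L) = 117 × 2.0 / (0.6 × 80 × 16) = 0.3047 in.
Required leg w = t_e / 0.707 = 0.431 in → use 7/16 in.

w = 7/16 in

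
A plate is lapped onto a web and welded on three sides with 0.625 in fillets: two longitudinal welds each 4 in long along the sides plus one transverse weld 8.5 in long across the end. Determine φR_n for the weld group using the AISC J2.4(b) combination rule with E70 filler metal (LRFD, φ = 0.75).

φR_n ≈ 272 kip

E70XX → F_EXX = 70 ksi.
t_e = 0.707 × 0.625 = 0.4419 in.
R_nwl = 0.6 × 70 × 0.4419 × 8 = 148.5 kip (longitudinal, 2 welds).
R_nwt = 0.6 × 70 × 0.4419 × 8.5 = 157.7 kip (transverse, base value).
(i) R_nwl + R_nwt = 306.2 kip; (ii) 0.85 R_nwl + 1.5 R_nwt = 362.8 kip.
R_n = max = 362.8 kip [governs: (ii)]; φR_n = 272.1 kip.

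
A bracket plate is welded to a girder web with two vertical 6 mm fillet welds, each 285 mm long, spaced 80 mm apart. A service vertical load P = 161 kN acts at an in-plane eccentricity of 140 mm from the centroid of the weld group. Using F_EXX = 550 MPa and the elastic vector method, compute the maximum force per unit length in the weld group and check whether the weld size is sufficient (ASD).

Total weld length L_w = 570 mm. Treat welds as unit-width lines.
Polar moment about centroid: J = 2[d³/12 + d(b/2)²] = 2[285³/12 + 285×40²] = 4770000 mm³.
Direct shear f_v = P/L_w = 161×10³ / 570 = 282.5 N/mm (vertical).
Torsion M = P·e = 161×10³ × 140 = 22540000 N·mm.
Critical point at (x, y) = (40, 142.5) from centroid. f_tx = M·y/J = 673.3 N/mm; f_ty = M·x/J = 189 N/mm.
Resultant f_max = √[f_tx² + (f_v + f_ty)²] = √[673.3² + (282.5 + 189)²] = 822 N/mm.
Capacity per unit length: r_n/Ω = (1/2.0) × 0.6 × 550 × (0.707 × 6) = 699.9 N/mm.
822 > 699.9 → NOT adequate.

f_max ≈ 822 N/mm; NOT adequate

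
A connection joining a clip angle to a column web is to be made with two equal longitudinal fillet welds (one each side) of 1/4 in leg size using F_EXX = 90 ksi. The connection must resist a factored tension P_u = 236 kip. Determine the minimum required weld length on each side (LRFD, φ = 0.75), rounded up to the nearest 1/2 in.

Throat t_e = 0.707 × 0.25 = 0.1767 in.
φr_n = 0.75 × 0.6 × 90 × 0.1767 = 7.158 kip/in.
L_req = P_u / φr_n = 236 / 7.158 = 32.97 in total.
Per side: 32.97 / 2 = 16.48 in.
Round up → use L = 16.5 in on each side.

L = 16.5 in on each side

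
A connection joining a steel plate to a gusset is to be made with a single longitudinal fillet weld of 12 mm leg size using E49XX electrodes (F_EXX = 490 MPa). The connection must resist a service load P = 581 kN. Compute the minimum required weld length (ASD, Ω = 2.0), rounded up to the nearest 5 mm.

L = 470 mm

Throat t_e = 0.707 × 12 = 8.484 mm.
r_n/Ω = (0.6 × 490 × 8.484) / 2.0 = 1247 N/mm = 1.247 kN/mm.
L_req = P / (r_n/Ω) = 581 / 1.247 = 465.9 mm total.
Round up → use L = 470 mm.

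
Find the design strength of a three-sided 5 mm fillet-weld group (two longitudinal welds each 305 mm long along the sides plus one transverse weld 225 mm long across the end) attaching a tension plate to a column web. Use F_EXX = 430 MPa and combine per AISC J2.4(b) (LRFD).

φR_n ≈ 586 kN

t_e = 0.707 × 5 = 3.535 mm.
R_nwl = 0.6 × 430 × 3.535 × 610 × 10⁻³ = 556.3 kN (longitudinal, 2 welds).
R_nwt = 0.6 × 430 × 3.535 × 225 × 10⁻³ = 205.2 kN (transverse, base value).
(i) R_nwl + R_nwt = 761.5 kN; (ii) 0.85 R_nwl + 1.5 R_nwt = 780.7 kN.
R_n = max = 780.7 kN [governs: (ii)]; φR_n = 585.5 kN.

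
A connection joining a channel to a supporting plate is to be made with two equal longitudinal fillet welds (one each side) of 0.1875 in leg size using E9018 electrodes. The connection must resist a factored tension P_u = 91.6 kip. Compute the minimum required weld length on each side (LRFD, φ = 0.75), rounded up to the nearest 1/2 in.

E90XX → F_EXX = 90 ksi.
Throat t_e = 0.707 × 0.1875 = 0.1326 in.
φr_n = 0.75 × 0.6 × 90 × 0.1326 = 5.369 kip/in.
L_req = P_u / φr_n = 91.6 / 5.369 = 17.06 in total.
Per side: 17.06 / 2 = 8.531 in.
Round up → use L = 9 in on each side.

L = 9 in on each side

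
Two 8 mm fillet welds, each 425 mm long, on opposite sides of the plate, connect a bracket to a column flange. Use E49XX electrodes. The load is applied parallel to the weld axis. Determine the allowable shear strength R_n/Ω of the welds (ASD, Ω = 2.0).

R_n/Ω ≈ 707 kN

E49XX → F_EXX = 490 MPa.
Effective throat t_e = 0.707 × 8 = 5.656 mm.
Total length L = 850 mm; A_we = 5.656 × 850 = 4808 mm².
F_nw = 0.6 F_EXX = 0.6 × 490 = 294 MPa.
R_n = 294 × 4808 × 10⁻³ = 1413 kN; R_n/Ω = 1413/2.0 = 706.7 kN.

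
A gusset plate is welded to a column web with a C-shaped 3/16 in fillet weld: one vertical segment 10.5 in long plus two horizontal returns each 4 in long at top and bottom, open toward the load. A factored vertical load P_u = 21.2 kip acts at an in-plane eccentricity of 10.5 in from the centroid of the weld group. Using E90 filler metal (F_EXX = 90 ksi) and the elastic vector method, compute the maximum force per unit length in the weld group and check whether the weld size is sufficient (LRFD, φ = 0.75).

f_max ≈ 4.63 kip/in; adequate

Total weld length L_w = 18.5 in. Treat welds as unit-width lines.
Centroid: x̄ = 2×4×2 / 18.5 = 0.8649 in from the vertical weld.
Polar moment about centroid: J = I_x + I_y = [10.5³/12 + 2×4×5.25²] + [10.5×0.8649² + 2(4³/12 + 4×1.135²)] = 345.8 in³.
Direct shear f_v = P/L_w = 21.2 / 18.5 = 1.146 kip/in (vertical).
Torsion M = P·e = 21.2 × 10.5 = 222.6 kip·in.
Critical point at (x, y) = (3.135, 5.25) from centroid. f_tx = M·y/J = 3.38 kip/in; f_ty = M·x/J = 2.018 kip/in.
Resultant f_max = √[f_tx² + (f_v + f_ty)²] = √[3.38² + (1.146 + 2.018)²] = 4.63 kip/in.
Capacity per unit length: φr_n = 0.75 × 0.6 × 90 × (0.707 × 0.1875) = 5.369 kip/in.
4.63 ≤ 5.369 → adequate.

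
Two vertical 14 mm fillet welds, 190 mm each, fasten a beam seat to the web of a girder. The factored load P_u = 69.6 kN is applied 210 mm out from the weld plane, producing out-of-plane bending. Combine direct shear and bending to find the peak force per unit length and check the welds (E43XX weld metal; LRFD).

f_max ≈ 1230 N/mm; adequate

E43XX → F_EXX = 430 MPa.
L_w = 2 × 190 = 380 mm; section modulus (unit throat) S = 2 × L²/6 = 12030 mm².
Direct shear f_v = P/L_w = 69.6×10³/380 = 183.2 N/mm.
Moment M = P × e = 69.6×10³ × 210 = 14616000 N·mm; bending f_b = M/S = 1215 N/mm.
f_max = √(f_v² + f_b²) = √(183.2² + 1215²) = 1228 N/mm.
φr_n = 0.75 × 0.6 × 430 × (0.707 × 14) = 1915 N/mm → adequate.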